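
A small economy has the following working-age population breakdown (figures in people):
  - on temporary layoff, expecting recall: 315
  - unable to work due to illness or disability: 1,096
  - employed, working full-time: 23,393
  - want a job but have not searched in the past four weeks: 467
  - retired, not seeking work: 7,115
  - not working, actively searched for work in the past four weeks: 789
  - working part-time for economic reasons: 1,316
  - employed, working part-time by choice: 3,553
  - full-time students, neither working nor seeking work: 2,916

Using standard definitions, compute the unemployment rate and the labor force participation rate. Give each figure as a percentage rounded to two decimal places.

Unemployment rate ≈ 3.76%; labor force participation rate ≈ 71.69%.

Employed = 23,393 + 1,316 + 3,553 = 28,262 (anyone who worked, including part-time for economic reasons, counts as employed).
Unemployed = 315 + 789 = 1,104 (jobless and actively searching, or on temporary layoff).
Labor force = 28,262 + 1,104 = 29,366.
Not in labor force = 1,096 + 467 + 7,115 + 2,916 = 11,594 (those not working and not actively searching are outside the labor force — including those who want a job but have given up searching).
Civilian working-age population = 29,366 + 11,594 = 40,960.
Unemployment rate = 1,104 / 29,366 = 3.76%.
Labor force participation rate = 29,366 / 40,960 = 71.69%.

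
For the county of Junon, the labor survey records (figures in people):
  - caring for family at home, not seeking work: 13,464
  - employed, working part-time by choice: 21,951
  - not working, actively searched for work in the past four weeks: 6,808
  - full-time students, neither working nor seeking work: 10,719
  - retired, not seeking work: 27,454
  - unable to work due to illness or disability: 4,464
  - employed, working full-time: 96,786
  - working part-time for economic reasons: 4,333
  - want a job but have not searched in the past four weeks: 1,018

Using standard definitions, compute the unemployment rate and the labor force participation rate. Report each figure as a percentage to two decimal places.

Employed = 21,951 + 96,786 + 4,333 = 123,070 (anyone who worked, including part-time for economic reasons, counts as employed).
Unemployed = 6,808.
Labor force = 123,070 + 6,808 = 129,878.
Not in labor force = 13,464 + 10,719 + 27,454 + 4,464 + 1,018 = 57,119 (those not working and not actively searching are outside the labor force — including those who want a job but have given up searching).
Civilian working-age population = 129,878 + 57,119 = 186,997.
Unemployment rate = 6,808 / 129,878 = 5.24%.
Labor force participation rate = 129,878 / 186,997 = 69.45%.

Unemployment rate ≈ 5.24%; labor force participation rate ≈ 69.45%.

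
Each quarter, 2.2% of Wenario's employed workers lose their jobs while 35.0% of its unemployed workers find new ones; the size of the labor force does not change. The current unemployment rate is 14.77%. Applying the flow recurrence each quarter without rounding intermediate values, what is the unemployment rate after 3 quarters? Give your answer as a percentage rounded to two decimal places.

With a fixed labor force, u_{t+1} = u_t + s·(1−u_t) − f·u_t = u_t·(1−s−f) + s.
Here 1−s−f = 0.628 and s = 0.022.
u_1 = 0.147700 × 0.628 + 0.022 = 0.114756.
u_2 = 0.114756 × 0.628 + 0.022 = 0.094067.
u_3 = 0.094067 × 0.628 + 0.022 = 0.081074.

Unemployment rate after three quarters ≈ 8.11%.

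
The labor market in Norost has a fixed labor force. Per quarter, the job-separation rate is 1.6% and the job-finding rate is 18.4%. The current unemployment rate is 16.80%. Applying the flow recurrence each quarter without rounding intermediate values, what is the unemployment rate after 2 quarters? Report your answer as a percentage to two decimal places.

With a fixed labor force, u_{t+1} = u_t + s·(1−u_t) − f·u_t = u_t·(1−s−f) + s.
Here 1−s−f = 0.800 and s = 0.016.
u_1 = 0.168000 × 0.800 + 0.016 = 0.150400.
u_2 = 0.150400 × 0.800 + 0.016 = 0.136320.

Unemployment rate after two quarters ≈ 13.63%.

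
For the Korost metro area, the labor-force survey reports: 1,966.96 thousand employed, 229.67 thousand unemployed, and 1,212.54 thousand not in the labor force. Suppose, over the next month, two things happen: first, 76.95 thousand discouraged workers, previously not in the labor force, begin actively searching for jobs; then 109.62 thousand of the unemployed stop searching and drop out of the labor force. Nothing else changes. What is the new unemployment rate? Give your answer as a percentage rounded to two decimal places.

New unemployment rate ≈ 9.10%.

Initially, labor force = 1,966.96 + 229.67 = 2,196.63 thousand, so u = 229.67/2,196.63 = 10.46%.
After the first change, unemployed and labor force both rise by 76.95 → E = 1,966.96, U = 306.62, labor force = 2,273.58 thousand.
After the second change, unemployed and labor force both fall by 109.62 → E = 1,966.96, U = 197.00, labor force = 2,163.96 thousand.
New unemployment rate = 197.00 / 2,163.96 = 9.10%.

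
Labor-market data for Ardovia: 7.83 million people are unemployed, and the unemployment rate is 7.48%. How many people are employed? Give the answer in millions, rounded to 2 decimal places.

About 96.85 million are employed.

Labor force = U / u = 7.83 / 0.0748 ≈ 104.68 million.
Employed = labor force − unemployed = 104.68 − 7.83 = 96.85 million.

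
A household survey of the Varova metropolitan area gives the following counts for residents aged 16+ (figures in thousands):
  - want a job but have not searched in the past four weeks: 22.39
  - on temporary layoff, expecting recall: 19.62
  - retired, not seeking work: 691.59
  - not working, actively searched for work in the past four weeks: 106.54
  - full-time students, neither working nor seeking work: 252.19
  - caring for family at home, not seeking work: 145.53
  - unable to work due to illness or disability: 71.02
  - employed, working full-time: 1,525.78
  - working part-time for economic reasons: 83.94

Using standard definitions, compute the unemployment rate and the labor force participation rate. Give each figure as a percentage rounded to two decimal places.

Employed = 1,525.78 + 83.94 = 1,609.72 thousand (anyone who worked, including part-time for economic reasons, counts as employed).
Unemployed = 19.62 + 106.54 = 126.16 thousand (jobless and actively searching, or on temporary layoff).
Labor force = 1,609.72 + 126.16 = 1,735.88 thousand.
Not in labor force = 22.39 + 691.59 + 252.19 + 145.53 + 71.02 = 1,182.72 thousand (those not working and not actively searching are outside the labor force — including those who want a job but have given up searching).
Civilian working-age population = 1,735.88 + 1,182.72 = 2,918.60 thousand.
Unemployment rate = 126.16 / 1,735.88 = 7.27%.
Labor force participation rate = 1,735.88 / 2,918.60 = 59.48%.

Unemployment rate ≈ 7.27%; labor force participation rate ≈ 59.48%.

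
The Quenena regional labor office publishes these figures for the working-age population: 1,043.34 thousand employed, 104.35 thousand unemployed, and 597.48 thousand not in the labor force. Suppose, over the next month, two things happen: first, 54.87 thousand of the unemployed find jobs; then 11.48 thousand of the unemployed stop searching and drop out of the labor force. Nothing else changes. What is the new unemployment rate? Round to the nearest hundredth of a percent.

New unemployment rate ≈ 3.34%.

Initially, labor force = 1,043.34 + 104.35 = 1,147.69 thousand, so u = 104.35/1,147.69 = 9.09%.
After the first change, unemployed falls and employed rises by 54.87; labor force unchanged → E = 1,098.21, U = 49.48, labor force = 1,147.69 thousand.
After the second change, unemployed and labor force both fall by 11.48 → E = 1,098.21, U = 38.00, labor force = 1,136.21 thousand.
New unemployment rate = 38.00 / 1,136.21 = 3.34%.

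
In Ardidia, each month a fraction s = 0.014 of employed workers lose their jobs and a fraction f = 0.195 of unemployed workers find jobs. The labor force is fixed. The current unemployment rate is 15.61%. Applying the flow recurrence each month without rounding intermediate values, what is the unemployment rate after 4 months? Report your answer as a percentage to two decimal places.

With a fixed labor force, u_{t+1} = u_t + s·(1−u_t) − f·u_t = u_t·(1−s−f) + s.
Here 1−s−f = 0.791 and s = 0.014.
u_1 = 0.156100 × 0.791 + 0.014 = 0.137475.
u_2 = 0.137475 × 0.791 + 0.014 = 0.122743.
u_3 = 0.122743 × 0.791 + 0.014 = 0.111090.
u_4 = 0.111090 × 0.791 + 0.014 = 0.101872.

Unemployment rate after four months ≈ 10.19%.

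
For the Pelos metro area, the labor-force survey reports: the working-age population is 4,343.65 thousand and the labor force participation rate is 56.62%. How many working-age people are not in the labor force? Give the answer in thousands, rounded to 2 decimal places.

Share not in the labor force = 1 − 0.5662 = 0.4338.
Not in labor force = 0.4338 × 4,343.65 ≈ 1,884.28 thousand.

About 1,884.28 thousand are not in the labor force.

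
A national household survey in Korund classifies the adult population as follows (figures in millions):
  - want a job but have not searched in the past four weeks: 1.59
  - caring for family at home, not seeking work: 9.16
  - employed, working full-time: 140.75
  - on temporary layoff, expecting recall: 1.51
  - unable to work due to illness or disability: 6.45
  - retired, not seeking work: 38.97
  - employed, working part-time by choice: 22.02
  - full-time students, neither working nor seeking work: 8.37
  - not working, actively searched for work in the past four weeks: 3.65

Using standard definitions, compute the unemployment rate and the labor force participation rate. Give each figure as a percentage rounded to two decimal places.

Employed = 140.75 + 22.02 = 162.77 million.
Unemployed = 1.51 + 3.65 = 5.16 million (jobless and actively searching, or on temporary layoff).
Labor force = 162.77 + 5.16 = 167.93 million.
Not in labor force = 1.59 + 9.16 + 6.45 + 38.97 + 8.37 = 64.54 million (those not working and not actively searching are outside the labor force — including those who want a job but have given up searching).
Civilian working-age population = 167.93 + 64.54 = 232.47 million.
Unemployment rate = 5.16 / 167.93 = 3.07%.
Labor force participation rate = 167.93 / 232.47 = 72.24%.

Unemployment rate ≈ 3.07%; labor force participation rate ≈ 72.24%.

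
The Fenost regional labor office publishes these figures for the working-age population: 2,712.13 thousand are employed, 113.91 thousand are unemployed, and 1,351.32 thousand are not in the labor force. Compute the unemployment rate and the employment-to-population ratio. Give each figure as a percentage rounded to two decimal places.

Labor force = employed + unemployed = 2,712.13 + 113.91 = 2,826.04 thousand.
Working-age population = 2,826.04 + 1,351.32 = 4,177.36 thousand.
Unemployment rate = 113.91 / 2,826.04 = 4.03%.
Employment-population ratio = 2,712.13 / 4,177.36 = 64.92%.

Unemployment rate ≈ 4.03%; employment-population ratio ≈ 64.92%.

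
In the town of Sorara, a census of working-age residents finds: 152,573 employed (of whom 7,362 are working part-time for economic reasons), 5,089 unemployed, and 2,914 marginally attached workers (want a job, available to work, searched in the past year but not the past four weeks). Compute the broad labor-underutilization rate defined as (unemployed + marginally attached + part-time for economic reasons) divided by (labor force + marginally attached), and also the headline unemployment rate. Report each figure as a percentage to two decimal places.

Labor force = 152,573 + 5,089 = 157,662.
Numerator = 5,089 + 2,914 + 7,362 = 15,365.
Denominator = 157,662 + 2,914 = 160,576.
Broad rate = 15,365 / 160,576 = 9.57%.
Headline unemployment rate = 5,089 / 157,662 = 3.23%.

Broad underutilization rate ≈ 9.57%; headline unemployment rate ≈ 3.23%.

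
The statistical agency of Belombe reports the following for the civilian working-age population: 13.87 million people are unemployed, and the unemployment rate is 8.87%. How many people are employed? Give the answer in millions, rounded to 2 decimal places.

About 142.50 million are employed.

Labor force = U / u = 13.87 / 0.0887 ≈ 156.37 million.
Employed = labor force − unemployed = 156.37 − 13.87 = 142.50 million.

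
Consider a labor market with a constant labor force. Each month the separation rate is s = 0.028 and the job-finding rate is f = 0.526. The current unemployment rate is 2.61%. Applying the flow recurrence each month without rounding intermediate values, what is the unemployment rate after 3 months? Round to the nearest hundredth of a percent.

With a fixed labor force, u_{t+1} = u_t + s·(1−u_t) − f·u_t = u_t·(1−s−f) + s.
Here 1−s−f = 0.446 and s = 0.028.
u_1 = 0.026100 × 0.446 + 0.028 = 0.039641.
u_2 = 0.039641 × 0.446 + 0.028 = 0.045680.
u_3 = 0.045680 × 0.446 + 0.028 = 0.048373.

Unemployment rate after three months ≈ 4.84%.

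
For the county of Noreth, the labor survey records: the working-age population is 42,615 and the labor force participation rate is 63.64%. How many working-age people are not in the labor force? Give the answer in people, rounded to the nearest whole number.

About 15,495 are not in the labor force.

Share not in the labor force = 1 − 0.6364 = 0.3636.
Not in labor force = 0.3636 × 42,615 ≈ 15,495.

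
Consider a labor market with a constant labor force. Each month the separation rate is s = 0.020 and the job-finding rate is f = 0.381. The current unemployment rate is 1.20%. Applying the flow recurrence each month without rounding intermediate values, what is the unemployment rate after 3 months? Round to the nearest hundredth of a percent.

Unemployment rate after three months ≈ 4.17%.

With a fixed labor force, u_{t+1} = u_t + s·(1−u_t) − f·u_t = u_t·(1−s−f) + s.
Here 1−s−f = 0.599 and s = 0.020.
u_1 = 0.012000 × 0.599 + 0.020 = 0.027188.
u_2 = 0.027188 × 0.599 + 0.020 = 0.036286.
u_3 = 0.036286 × 0.599 + 0.020 = 0.041735.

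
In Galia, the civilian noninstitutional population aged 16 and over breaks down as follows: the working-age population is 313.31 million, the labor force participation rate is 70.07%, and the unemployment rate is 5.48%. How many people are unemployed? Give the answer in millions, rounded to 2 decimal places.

About 12.03 million are unemployed.

Labor force = 0.7007 × 313.31 = 219.54 million.
Unemployed = 0.0548 × 219.54 ≈ 12.03 million.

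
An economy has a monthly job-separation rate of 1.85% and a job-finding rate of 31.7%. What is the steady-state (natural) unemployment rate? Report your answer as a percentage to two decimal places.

At steady state the flows balance: s·E = f·U, so U/(E+U) = s/(s+f).
u* = 1.85 / (1.85 + 31.7) = 1.85 / 33.55 = 5.51%.

Steady-state unemployment rate ≈ 5.51%.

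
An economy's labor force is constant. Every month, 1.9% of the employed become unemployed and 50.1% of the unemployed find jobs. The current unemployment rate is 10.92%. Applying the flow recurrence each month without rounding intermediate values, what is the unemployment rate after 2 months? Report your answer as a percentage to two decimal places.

With a fixed labor force, u_{t+1} = u_t + s·(1−u_t) − f·u_t = u_t·(1−s−f) + s.
Here 1−s−f = 0.480 and s = 0.019.
u_1 = 0.109200 × 0.480 + 0.019 = 0.071416.
u_2 = 0.071416 × 0.480 + 0.019 = 0.053280.

Unemployment rate after two months ≈ 5.33%.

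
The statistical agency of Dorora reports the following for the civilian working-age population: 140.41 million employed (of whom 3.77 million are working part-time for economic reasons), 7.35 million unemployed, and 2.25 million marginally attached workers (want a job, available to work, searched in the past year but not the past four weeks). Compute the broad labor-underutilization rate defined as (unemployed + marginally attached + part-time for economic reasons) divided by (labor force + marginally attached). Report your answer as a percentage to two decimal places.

Labor force = 140.41 + 7.35 = 147.76 million.
Numerator = 7.35 + 2.25 + 3.77 = 13.37 million.
Denominator = 147.76 + 2.25 = 150.01 million.
Broad rate = 13.37 / 150.01 = 8.91%.

Broad underutilization rate ≈ 8.91%.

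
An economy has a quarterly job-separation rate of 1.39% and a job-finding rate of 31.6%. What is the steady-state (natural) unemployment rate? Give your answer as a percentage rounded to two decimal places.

Steady-state unemployment rate ≈ 4.21%.

At steady state the flows balance: s·E = f·U, so U/(E+U) = s/(s+f).
u* = 1.39 / (1.39 + 31.6) = 1.39 / 32.99 = 4.21%.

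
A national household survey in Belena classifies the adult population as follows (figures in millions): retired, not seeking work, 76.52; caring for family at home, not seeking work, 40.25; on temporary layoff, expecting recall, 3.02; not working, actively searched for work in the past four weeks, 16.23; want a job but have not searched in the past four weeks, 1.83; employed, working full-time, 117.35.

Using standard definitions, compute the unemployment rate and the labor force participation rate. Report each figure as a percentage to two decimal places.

Employed = 117.35 million.
Unemployed = 3.02 + 16.23 = 19.25 million (jobless and actively searching, or on temporary layoff).
Labor force = 117.35 + 19.25 = 136.60 million.
Not in labor force = 76.52 + 40.25 + 1.83 = 118.60 million (those not working and not actively searching are outside the labor force — including those who want a job but have given up searching).
Civilian working-age population = 136.60 + 118.60 = 255.20 million.
Unemployment rate = 19.25 / 136.60 = 14.09%.
Labor force participation rate = 136.60 / 255.20 = 53.53%.

Unemployment rate ≈ 14.09%; labor force participation rate ≈ 53.53%.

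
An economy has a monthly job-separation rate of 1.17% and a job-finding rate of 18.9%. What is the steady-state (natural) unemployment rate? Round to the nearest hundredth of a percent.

Steady-state unemployment rate ≈ 5.83%.

At steady state the flows balance: s·E = f·U, so U/(E+U) = s/(s+f).
u* = 1.17 / (1.17 + 18.9) = 1.17 / 20.07 = 5.83%.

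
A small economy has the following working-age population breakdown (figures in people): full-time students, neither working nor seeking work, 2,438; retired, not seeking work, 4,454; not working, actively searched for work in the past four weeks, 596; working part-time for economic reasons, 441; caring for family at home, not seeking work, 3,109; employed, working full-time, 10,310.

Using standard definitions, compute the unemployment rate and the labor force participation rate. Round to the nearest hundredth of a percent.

Unemployment rate ≈ 5.25%; labor force participation rate ≈ 53.15%.

Employed = 441 + 10,310 = 10,751 (anyone who worked, including part-time for economic reasons, counts as employed).
Unemployed = 596.
Labor force = 10,751 + 596 = 11,347.
Not in labor force = 2,438 + 4,454 + 3,109 = 10,001 (those not working and not actively searching are outside the labor force).
Civilian working-age population = 11,347 + 10,001 = 21,348.
Unemployment rate = 596 / 11,347 = 5.25%.
Labor force participation rate = 11,347 / 21,348 = 53.15%.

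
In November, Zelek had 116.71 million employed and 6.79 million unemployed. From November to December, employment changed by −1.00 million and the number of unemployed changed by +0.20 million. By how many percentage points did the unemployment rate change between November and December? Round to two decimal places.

The unemployment rate changed by +0.20 percentage points.

November: labor force = 116.71 + 6.79 = 123.50; u = 6.79/123.50 = 5.50%.
December: labor force = 115.71 + 6.99 = 122.70; u = 6.99/122.70 = 5.70%.
Change = 5.70% − 5.50% = +0.20 pp.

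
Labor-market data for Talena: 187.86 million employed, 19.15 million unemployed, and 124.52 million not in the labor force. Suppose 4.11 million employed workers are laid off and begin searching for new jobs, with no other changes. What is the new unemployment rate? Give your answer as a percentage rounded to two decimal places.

Initially, labor force = 187.86 + 19.15 = 207.01 million, so u = 19.15/207.01 = 9.25%.
After the change, employed falls and unemployed rises by 4.11; labor force unchanged → E = 183.75, U = 23.26, labor force = 207.01 million.
New unemployment rate = 23.26 / 207.01 = 11.24%.

New unemployment rate ≈ 11.24%.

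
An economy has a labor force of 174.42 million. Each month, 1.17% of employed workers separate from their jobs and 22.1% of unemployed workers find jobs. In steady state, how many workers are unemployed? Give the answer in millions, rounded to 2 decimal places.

Steady-state unemployment rate u* = s/(s+f) = 1.17/(1.17+22.1) = 0.050279.
Unemployed = u* × labor force = 0.050279 × 174.42 ≈ 8.77 million.

About 8.77 million are unemployed in steady state.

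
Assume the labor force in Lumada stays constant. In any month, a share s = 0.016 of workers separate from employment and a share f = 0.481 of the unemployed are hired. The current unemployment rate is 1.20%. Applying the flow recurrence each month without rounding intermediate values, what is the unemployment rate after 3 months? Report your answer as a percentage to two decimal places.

With a fixed labor force, u_{t+1} = u_t + s·(1−u_t) − f·u_t = u_t·(1−s−f) + s.
Here 1−s−f = 0.503 and s = 0.016.
u_1 = 0.012000 × 0.503 + 0.016 = 0.022036.
u_2 = 0.022036 × 0.503 + 0.016 = 0.027084.
u_3 = 0.027084 × 0.503 + 0.016 = 0.029623.

Unemployment rate after three months ≈ 2.96%.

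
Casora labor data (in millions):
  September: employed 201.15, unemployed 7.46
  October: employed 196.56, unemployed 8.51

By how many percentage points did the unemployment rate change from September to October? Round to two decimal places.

September: labor force = 201.15 + 7.46 = 208.61; u = 7.46/208.61 = 3.58%.
October: labor force = 196.56 + 8.51 = 205.07; u = 8.51/205.07 = 4.15%.
Change = 4.15% − 3.58% = +0.57 pp.

The unemployment rate changed by +0.57 percentage points.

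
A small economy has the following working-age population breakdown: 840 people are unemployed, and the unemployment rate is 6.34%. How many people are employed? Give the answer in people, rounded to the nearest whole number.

About 12,409 are employed.

Labor force = U / u = 840 / 0.0634 ≈ 13,249.
Employed = labor force − unemployed = 13,249 − 840 = 12,409.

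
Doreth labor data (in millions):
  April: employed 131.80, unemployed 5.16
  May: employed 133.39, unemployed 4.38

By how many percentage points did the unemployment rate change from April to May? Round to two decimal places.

The unemployment rate changed by −0.59 percentage points.

April: labor force = 131.80 + 5.16 = 136.96; u = 5.16/136.96 = 3.77%.
May: labor force = 133.39 + 4.38 = 137.77; u = 4.38/137.77 = 3.18%.
Change = 3.18% − 3.77% = −0.59 pp.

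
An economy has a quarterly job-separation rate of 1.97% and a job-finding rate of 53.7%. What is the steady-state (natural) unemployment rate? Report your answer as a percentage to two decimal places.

At steady state the flows balance: s·E = f·U, so U/(E+U) = s/(s+f).
u* = 1.97 / (1.97 + 53.7) = 1.97 / 55.67 = 3.54%.

Steady-state unemployment rate ≈ 3.54%.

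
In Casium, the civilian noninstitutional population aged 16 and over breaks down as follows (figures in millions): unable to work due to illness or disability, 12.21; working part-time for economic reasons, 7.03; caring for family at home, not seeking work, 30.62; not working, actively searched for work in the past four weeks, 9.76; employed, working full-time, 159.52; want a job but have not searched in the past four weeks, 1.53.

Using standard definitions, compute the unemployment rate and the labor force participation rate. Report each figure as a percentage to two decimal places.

Unemployment rate ≈ 5.54%; labor force participation rate ≈ 79.90%.

Employed = 7.03 + 159.52 = 166.55 million (anyone who worked, including part-time for economic reasons, counts as employed).
Unemployed = 9.76 million.
Labor force = 166.55 + 9.76 = 176.31 million.
Not in labor force = 12.21 + 30.62 + 1.53 = 44.36 million (those not working and not actively searching are outside the labor force — including those who want a job but have given up searching).
Civilian working-age population = 176.31 + 44.36 = 220.67 million.
Unemployment rate = 9.76 / 176.31 = 5.54%.
Labor force participation rate = 176.31 / 220.67 = 79.90%.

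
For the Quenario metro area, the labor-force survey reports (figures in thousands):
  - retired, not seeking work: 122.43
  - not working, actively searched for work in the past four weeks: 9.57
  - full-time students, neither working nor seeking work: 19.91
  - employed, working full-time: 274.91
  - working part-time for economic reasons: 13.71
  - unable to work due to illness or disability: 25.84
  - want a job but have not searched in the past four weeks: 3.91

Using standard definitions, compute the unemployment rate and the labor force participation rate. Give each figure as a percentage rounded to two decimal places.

Unemployment rate ≈ 3.21%; labor force participation rate ≈ 63.41%.

Employed = 274.91 + 13.71 = 288.62 thousand (anyone who worked, including part-time for economic reasons, counts as employed).
Unemployed = 9.57 thousand.
Labor force = 288.62 + 9.57 = 298.19 thousand.
Not in labor force = 122.43 + 19.91 + 25.84 + 3.91 = 172.09 thousand (those not working and not actively searching are outside the labor force — including those who want a job but have given up searching).
Civilian working-age population = 298.19 + 172.09 = 470.28 thousand.
Unemployment rate = 9.57 / 298.19 = 3.21%.
Labor force participation rate = 298.19 / 470.28 = 63.41%.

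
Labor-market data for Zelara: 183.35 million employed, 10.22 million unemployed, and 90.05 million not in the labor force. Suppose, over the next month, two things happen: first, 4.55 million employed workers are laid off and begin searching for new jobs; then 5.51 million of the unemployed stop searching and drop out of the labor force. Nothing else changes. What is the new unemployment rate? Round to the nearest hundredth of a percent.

New unemployment rate ≈ 4.92%.

Initially, labor force = 183.35 + 10.22 = 193.57 million, so u = 10.22/193.57 = 5.28%.
After the first change, employed falls and unemployed rises by 4.55; labor force unchanged → E = 178.80, U = 14.77, labor force = 193.57 million.
After the second change, unemployed and labor force both fall by 5.51 → E = 178.80, U = 9.26, labor force = 188.06 million.
New unemployment rate = 9.26 / 188.06 = 4.92%.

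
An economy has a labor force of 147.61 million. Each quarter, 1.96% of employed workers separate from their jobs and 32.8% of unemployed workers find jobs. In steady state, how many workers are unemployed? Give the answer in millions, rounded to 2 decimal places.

Steady-state unemployment rate u* = s/(s+f) = 1.96/(1.96+32.8) = 0.056387.
Unemployed = u* × labor force = 0.056387 × 147.61 ≈ 8.32 million.

About 8.32 million are unemployed in steady state.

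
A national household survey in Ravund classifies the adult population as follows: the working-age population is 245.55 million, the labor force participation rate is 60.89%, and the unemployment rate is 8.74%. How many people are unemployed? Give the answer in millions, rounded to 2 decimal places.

About 13.07 million are unemployed.

Labor force = 0.6089 × 245.55 = 149.52 million.
Unemployed = 0.0874 × 149.52 ≈ 13.07 million.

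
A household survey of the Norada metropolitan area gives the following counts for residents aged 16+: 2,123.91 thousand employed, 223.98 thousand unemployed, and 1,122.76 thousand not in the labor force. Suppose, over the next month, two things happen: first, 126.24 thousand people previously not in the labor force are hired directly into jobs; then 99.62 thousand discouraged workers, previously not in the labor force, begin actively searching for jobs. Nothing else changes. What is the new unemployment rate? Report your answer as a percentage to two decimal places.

New unemployment rate ≈ 12.57%.

Initially, labor force = 2,123.91 + 223.98 = 2,347.89 thousand, so u = 223.98/2,347.89 = 9.54%.
After the first change, employed and labor force both rise by 126.24; unemployed unchanged → E = 2,250.15, U = 223.98, labor force = 2,474.13 thousand.
After the second change, unemployed and labor force both rise by 99.62 → E = 2,250.15, U = 323.60, labor force = 2,573.75 thousand.
New unemployment rate = 323.60 / 2,573.75 = 12.57%.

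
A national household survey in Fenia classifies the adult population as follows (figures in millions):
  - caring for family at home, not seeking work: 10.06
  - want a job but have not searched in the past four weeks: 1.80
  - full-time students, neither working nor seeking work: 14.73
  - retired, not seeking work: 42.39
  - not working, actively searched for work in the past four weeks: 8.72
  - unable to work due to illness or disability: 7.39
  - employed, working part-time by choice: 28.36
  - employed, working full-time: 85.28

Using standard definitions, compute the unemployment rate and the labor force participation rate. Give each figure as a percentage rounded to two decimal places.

Unemployment rate ≈ 7.13%; labor force participation rate ≈ 61.57%.

Employed = 28.36 + 85.28 = 113.64 million.
Unemployed = 8.72 million.
Labor force = 113.64 + 8.72 = 122.36 million.
Not in labor force = 10.06 + 1.80 + 14.73 + 42.39 + 7.39 = 76.37 million (those not working and not actively searching are outside the labor force — including those who want a job but have given up searching).
Civilian working-age population = 122.36 + 76.37 = 198.73 million.
Unemployment rate = 8.72 / 122.36 = 7.13%.
Labor force participation rate = 122.36 / 198.73 = 61.57%.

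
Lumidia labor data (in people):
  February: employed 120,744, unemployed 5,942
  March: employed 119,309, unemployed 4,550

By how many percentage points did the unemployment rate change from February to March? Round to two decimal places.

The unemployment rate changed by −1.02 percentage points.

February: labor force = 120,744 + 5,942 = 126,686; u = 5,942/126,686 = 4.69%.
March: labor force = 119,309 + 4,550 = 123,859; u = 4,550/123,859 = 3.67%.
Change = 3.67% − 4.69% = −1.02 pp.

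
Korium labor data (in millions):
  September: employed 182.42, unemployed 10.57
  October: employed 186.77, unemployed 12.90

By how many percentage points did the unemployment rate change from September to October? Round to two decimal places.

The unemployment rate changed by +0.98 percentage points.

September: labor force = 182.42 + 10.57 = 192.99; u = 10.57/192.99 = 5.48%.
October: labor force = 186.77 + 12.90 = 199.67; u = 12.90/199.67 = 6.46%.
Change = 6.46% − 5.48% = +0.98 pp.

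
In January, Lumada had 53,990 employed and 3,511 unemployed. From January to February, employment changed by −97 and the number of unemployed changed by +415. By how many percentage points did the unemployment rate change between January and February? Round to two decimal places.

January: labor force = 53,990 + 3,511 = 57,501; u = 3,511/57,501 = 6.11%.
February: labor force = 53,893 + 3,926 = 57,819; u = 3,926/57,819 = 6.79%.
Change = 6.79% − 6.11% = +0.68 pp.

The unemployment rate changed by +0.68 percentage points.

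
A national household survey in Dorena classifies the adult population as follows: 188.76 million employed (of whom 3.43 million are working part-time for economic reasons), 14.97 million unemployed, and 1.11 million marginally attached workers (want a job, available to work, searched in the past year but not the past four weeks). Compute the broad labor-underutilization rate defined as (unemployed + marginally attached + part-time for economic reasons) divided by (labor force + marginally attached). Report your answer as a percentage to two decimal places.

Broad underutilization rate ≈ 9.52%.

Labor force = 188.76 + 14.97 = 203.73 million.
Numerator = 14.97 + 1.11 + 3.43 = 19.51 million.
Denominator = 203.73 + 1.11 = 204.84 million.
Broad rate = 19.51 / 204.84 = 9.52%.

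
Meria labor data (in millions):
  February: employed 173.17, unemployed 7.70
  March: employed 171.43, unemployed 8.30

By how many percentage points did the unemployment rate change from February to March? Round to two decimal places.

February: labor force = 173.17 + 7.70 = 180.87; u = 7.70/180.87 = 4.26%.
March: labor force = 171.43 + 8.30 = 179.73; u = 8.30/179.73 = 4.62%.
Change = 4.62% − 4.26% = +0.36 pp.

The unemployment rate changed by +0.36 percentage points.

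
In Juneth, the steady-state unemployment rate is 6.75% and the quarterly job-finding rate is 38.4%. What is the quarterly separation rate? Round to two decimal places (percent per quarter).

From u* = s/(s+f): s = u·f/(1−u).
s = 0.0675 × 38.4 / (1 − 0.0675) = 2.5920 / 0.9325 ≈ 2.78% per quarter.

Separation rate ≈ 2.78% per quarter.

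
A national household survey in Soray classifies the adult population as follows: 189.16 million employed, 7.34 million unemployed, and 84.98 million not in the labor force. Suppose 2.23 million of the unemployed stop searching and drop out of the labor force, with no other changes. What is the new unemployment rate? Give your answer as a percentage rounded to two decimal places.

Initially, labor force = 189.16 + 7.34 = 196.50 million, so u = 7.34/196.50 = 3.74%.
After the change, unemployed and labor force both fall by 2.23 → E = 189.16, U = 5.11, labor force = 194.27 million.
New unemployment rate = 5.11 / 194.27 = 2.63%.

New unemployment rate ≈ 2.63%.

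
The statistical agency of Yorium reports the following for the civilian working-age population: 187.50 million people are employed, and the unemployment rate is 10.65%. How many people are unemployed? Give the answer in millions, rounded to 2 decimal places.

Let U be the number unemployed. The labor force is E + U, and U/(E+U) = 0.1065.
So U = 0.1065 × 187.50 / (1 − 0.1065) = 19.9688 / 0.8935 ≈ 22.35 million.

About 22.35 million are unemployed.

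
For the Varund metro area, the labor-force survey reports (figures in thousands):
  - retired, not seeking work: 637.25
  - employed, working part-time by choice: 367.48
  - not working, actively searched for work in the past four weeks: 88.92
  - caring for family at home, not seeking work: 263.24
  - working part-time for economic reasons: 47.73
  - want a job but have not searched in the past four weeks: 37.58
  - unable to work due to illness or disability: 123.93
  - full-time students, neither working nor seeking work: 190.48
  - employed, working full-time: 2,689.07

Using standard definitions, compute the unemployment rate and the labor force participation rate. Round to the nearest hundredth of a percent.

Unemployment rate ≈ 2.78%; labor force participation rate ≈ 71.83%.

Employed = 367.48 + 47.73 + 2,689.07 = 3,104.28 thousand (anyone who worked, including part-time for economic reasons, counts as employed).
Unemployed = 88.92 thousand.
Labor force = 3,104.28 + 88.92 = 3,193.20 thousand.
Not in labor force = 637.25 + 263.24 + 37.58 + 123.93 + 190.48 = 1,252.48 thousand (those not working and not actively searching are outside the labor force — including those who want a job but have given up searching).
Civilian working-age population = 3,193.20 + 1,252.48 = 4,445.68 thousand.
Unemployment rate = 88.92 / 3,193.20 = 2.78%.
Labor force participation rate = 3,193.20 / 4,445.68 = 71.83%.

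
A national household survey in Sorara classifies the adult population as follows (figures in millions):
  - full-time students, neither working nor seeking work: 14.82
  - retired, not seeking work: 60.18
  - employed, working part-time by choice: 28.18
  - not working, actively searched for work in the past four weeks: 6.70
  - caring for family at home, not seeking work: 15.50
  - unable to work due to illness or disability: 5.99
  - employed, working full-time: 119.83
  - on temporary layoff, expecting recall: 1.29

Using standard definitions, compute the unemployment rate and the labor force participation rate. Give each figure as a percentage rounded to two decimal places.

Unemployment rate ≈ 5.12%; labor force participation rate ≈ 61.78%.

Employed = 28.18 + 119.83 = 148.01 million.
Unemployed = 6.70 + 1.29 = 7.99 million (jobless and actively searching, or on temporary layoff).
Labor force = 148.01 + 7.99 = 156.00 million.
Not in labor force = 14.82 + 60.18 + 15.50 + 5.99 = 96.49 million (those not working and not actively searching are outside the labor force).
Civilian working-age population = 156.00 + 96.49 = 252.49 million.
Unemployment rate = 7.99 / 156.00 = 5.12%.
Labor force participation rate = 156.00 / 252.49 = 61.78%.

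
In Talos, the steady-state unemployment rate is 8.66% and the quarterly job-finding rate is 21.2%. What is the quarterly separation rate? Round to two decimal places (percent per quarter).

Separation rate ≈ 2.01% per quarter.

From u* = s/(s+f): s = u·f/(1−u).
s = 0.0866 × 21.2 / (1 − 0.0866) = 1.8359 / 0.9134 ≈ 2.01% per quarter.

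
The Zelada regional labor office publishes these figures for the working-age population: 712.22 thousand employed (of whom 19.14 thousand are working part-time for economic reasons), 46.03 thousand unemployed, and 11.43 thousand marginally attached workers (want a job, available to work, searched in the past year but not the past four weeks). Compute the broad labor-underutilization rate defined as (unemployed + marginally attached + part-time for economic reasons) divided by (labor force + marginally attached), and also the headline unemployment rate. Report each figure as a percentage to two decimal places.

Broad underutilization rate ≈ 9.95%; headline unemployment rate ≈ 6.07%.

Labor force = 712.22 + 46.03 = 758.25 thousand.
Numerator = 46.03 + 11.43 + 19.14 = 76.60 thousand.
Denominator = 758.25 + 11.43 = 769.68 thousand.
Broad rate = 76.60 / 769.68 = 9.95%.
Headline unemployment rate = 46.03 / 758.25 = 6.07%.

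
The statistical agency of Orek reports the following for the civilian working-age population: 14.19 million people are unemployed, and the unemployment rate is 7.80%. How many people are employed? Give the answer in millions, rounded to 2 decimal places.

Labor force = U / u = 14.19 / 0.0780 ≈ 181.92 million.
Employed = labor force − unemployed = 181.92 − 14.19 = 167.73 million.

About 167.73 million are employed.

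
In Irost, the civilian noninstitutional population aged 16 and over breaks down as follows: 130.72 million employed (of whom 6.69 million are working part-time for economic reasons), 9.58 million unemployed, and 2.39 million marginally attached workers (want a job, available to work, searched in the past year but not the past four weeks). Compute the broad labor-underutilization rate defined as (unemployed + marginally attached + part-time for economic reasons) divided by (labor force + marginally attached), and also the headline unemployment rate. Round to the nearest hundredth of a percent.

Broad underutilization rate ≈ 13.08%; headline unemployment rate ≈ 6.83%.

Labor force = 130.72 + 9.58 = 140.30 million.
Numerator = 9.58 + 2.39 + 6.69 = 18.66 million.
Denominator = 140.30 + 2.39 = 142.69 million.
Broad rate = 18.66 / 142.69 = 13.08%.
Headline unemployment rate = 9.58 / 140.30 = 6.83%.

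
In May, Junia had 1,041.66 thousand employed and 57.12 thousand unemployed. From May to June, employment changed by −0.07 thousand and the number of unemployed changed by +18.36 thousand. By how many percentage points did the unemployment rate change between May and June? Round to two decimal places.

May: labor force = 1,041.66 + 57.12 = 1,098.78; u = 57.12/1,098.78 = 5.20%.
June: labor force = 1,041.59 + 75.48 = 1,117.07; u = 75.48/1,117.07 = 6.76%.
Change = 6.76% − 5.20% = +1.56 pp.

The unemployment rate changed by +1.56 percentage points.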